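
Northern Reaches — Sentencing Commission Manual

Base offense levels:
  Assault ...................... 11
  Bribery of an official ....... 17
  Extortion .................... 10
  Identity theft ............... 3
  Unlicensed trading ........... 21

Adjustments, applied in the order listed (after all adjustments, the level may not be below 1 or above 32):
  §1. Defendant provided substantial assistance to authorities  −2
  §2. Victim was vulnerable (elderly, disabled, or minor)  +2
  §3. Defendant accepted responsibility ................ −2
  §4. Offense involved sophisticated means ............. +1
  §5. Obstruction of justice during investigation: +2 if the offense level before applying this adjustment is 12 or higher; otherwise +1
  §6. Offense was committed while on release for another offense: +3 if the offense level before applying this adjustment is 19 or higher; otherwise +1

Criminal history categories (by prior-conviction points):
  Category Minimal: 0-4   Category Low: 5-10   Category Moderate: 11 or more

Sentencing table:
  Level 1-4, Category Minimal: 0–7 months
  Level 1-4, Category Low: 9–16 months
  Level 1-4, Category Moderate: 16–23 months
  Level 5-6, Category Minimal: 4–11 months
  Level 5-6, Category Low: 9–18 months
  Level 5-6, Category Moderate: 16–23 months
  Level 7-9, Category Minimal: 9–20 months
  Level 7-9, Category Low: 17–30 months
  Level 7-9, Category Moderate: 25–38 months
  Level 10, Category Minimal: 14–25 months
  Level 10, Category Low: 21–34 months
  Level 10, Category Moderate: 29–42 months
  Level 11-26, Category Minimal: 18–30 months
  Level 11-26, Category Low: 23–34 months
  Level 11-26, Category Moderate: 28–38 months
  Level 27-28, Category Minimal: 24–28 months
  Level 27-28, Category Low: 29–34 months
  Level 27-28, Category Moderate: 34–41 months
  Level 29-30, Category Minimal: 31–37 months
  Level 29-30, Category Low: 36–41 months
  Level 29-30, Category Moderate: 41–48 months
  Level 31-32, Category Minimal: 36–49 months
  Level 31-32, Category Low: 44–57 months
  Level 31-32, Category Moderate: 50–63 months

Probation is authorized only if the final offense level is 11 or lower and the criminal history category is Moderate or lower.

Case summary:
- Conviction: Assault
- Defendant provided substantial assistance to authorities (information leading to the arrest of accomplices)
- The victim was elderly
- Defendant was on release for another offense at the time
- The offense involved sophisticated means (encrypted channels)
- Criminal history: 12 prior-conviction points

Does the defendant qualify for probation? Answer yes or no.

Base offense level for assault: 11.
§1 applies: 11 − 2 = 9.
§2 applies: 9 + 2 = 11.
§4 applies: 11 + 1 = 12.
§6 applies (level before this adjustment is 12 < 19, so +1): 12 + 1 = 13.
Final offense level: 13.
Criminal history: 12 prior points → Category Moderate (11+).
Level 13 falls in the 11-26 band.
Grid: Level 11-26 × Category Moderate = 28-38 months.
Probation check: level 13 > 11 and category Moderate ≤ Moderate → not eligible.

No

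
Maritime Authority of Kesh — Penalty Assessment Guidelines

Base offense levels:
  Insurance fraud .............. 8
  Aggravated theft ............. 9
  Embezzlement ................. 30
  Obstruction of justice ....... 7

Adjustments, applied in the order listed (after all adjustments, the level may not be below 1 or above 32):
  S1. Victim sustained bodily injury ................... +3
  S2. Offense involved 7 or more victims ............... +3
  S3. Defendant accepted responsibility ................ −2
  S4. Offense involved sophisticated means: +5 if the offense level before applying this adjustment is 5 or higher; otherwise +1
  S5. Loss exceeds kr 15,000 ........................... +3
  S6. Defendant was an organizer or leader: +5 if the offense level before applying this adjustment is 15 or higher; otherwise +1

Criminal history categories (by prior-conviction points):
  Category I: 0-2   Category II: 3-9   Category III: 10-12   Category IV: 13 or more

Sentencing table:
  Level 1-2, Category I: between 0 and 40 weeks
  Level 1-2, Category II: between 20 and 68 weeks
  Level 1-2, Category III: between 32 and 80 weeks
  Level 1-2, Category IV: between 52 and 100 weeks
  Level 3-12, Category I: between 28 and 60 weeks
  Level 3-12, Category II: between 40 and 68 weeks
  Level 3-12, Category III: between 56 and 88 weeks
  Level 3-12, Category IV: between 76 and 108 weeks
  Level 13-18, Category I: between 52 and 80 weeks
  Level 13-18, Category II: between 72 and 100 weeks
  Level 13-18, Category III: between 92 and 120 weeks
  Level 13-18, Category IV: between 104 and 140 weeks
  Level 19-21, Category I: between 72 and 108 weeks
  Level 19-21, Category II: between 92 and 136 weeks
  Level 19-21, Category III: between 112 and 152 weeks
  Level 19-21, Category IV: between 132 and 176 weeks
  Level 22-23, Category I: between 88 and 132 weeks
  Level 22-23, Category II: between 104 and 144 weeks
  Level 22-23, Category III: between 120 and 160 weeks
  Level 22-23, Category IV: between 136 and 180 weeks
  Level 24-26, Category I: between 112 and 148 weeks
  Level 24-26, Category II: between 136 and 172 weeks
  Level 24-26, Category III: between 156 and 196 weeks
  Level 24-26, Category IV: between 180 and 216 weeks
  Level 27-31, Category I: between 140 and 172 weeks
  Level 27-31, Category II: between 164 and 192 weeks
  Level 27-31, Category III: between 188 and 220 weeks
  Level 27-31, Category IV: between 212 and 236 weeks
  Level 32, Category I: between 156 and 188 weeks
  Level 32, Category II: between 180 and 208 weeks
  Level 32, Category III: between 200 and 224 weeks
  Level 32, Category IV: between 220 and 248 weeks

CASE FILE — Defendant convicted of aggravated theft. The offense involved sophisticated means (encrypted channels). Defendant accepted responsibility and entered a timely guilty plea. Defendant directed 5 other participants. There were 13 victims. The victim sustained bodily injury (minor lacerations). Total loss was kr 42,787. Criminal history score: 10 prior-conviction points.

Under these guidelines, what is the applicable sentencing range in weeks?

Base offense level for aggravated theft: 9.
S1 applies: 9 + 3 = 12.
S2 applies: 12 + 3 = 15.
S3 applies: 15 − 2 = 13.
S4 applies (level before this adjustment is 13 ≥ 5, so +5): 13 + 5 = 18.
S5 applies: 18 + 3 = 21.
S6 applies (level before this adjustment is 21 ≥ 15, so +5): 21 + 5 = 26.
Final offense level: 26.
Criminal history: 10 prior points → Category III (10-12).
Level 26 falls in the 24-26 band.
Grid: Level 24-26 × Category III = 156-196 weeks.

156-196 weeks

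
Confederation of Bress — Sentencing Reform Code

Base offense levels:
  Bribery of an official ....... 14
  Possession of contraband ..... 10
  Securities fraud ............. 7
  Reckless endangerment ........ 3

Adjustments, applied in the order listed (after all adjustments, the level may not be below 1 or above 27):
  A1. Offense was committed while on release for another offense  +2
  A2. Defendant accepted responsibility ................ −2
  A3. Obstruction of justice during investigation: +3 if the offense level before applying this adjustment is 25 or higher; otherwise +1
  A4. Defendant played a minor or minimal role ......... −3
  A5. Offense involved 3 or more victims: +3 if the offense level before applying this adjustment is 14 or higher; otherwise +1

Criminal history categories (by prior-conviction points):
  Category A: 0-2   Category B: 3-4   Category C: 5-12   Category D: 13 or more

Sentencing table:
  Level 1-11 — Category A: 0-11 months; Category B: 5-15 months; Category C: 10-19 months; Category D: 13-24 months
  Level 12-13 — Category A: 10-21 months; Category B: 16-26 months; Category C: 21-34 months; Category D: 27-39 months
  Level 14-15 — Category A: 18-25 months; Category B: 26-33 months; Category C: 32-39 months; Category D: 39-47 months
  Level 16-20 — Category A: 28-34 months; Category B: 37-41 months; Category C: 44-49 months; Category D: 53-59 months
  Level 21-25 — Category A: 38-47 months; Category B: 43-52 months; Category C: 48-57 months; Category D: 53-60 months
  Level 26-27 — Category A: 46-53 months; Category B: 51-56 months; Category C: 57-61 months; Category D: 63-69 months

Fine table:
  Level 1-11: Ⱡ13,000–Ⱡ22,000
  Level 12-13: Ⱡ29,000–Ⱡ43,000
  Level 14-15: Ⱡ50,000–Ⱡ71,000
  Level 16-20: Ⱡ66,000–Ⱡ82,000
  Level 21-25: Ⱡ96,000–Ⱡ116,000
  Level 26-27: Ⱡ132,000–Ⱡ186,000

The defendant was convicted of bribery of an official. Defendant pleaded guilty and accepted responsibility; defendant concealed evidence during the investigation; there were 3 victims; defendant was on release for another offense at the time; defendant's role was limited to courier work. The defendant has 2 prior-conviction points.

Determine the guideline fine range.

Ⱡ29,000–Ⱡ43,000

Base offense level for bribery of an official: 14.
A1 applies: 14 + 2 = 16.
A2 applies: 16 − 2 = 14.
A3 applies (level before this adjustment is 14 < 25, so +1): 14 + 1 = 15.
A4 applies: 15 − 3 = 12.
A5 applies (level before this adjustment is 12 < 14, so +1): 12 + 1 = 13.
Final offense level: 13.
Level 13 falls in the 12-13 band.
Fine table: Level 12-13 → Ⱡ29,000–Ⱡ43,000.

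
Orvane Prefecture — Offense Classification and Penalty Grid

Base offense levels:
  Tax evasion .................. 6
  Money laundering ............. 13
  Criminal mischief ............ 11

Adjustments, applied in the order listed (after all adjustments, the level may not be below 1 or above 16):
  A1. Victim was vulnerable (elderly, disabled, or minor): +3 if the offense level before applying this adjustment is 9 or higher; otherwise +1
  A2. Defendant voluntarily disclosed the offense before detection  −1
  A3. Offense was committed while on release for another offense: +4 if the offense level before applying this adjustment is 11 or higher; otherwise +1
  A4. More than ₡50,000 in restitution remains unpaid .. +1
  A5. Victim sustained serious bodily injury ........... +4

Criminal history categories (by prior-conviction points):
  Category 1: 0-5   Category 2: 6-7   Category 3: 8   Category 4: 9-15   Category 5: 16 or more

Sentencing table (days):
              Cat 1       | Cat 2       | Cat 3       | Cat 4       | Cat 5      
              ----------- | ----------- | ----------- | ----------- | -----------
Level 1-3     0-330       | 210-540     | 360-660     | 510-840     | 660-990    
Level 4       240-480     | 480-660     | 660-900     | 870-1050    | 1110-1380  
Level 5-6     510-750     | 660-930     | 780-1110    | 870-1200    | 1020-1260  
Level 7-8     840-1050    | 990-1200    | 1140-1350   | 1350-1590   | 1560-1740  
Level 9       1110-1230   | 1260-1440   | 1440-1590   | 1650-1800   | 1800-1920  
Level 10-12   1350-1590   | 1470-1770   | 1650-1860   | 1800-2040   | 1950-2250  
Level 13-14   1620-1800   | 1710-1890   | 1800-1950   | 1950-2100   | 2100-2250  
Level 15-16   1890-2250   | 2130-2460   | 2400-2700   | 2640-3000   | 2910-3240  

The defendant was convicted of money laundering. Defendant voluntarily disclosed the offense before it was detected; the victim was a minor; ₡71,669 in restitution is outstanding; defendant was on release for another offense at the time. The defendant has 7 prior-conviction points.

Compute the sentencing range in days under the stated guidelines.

Base offense level for money laundering: 13.
A1 applies (level before this adjustment is 13 ≥ 9, so +3): 13 + 3 = 16.
A2 applies: 16 − 1 = 15.
A3 applies (level before this adjustment is 15 ≥ 11, so +4): 15 + 4 = 19.
A4 applies: 19 + 1 = 20.
A5 does not apply.
Level 20 exceeds the maximum of 16; capped at 16.
Final offense level: 16.
Criminal history: 7 prior points → Category 2 (6-7).
Level 16 falls in the 15-16 band.
Grid: Level 15-16 × Category 2 = 2130-2460 days.

2130-2460 days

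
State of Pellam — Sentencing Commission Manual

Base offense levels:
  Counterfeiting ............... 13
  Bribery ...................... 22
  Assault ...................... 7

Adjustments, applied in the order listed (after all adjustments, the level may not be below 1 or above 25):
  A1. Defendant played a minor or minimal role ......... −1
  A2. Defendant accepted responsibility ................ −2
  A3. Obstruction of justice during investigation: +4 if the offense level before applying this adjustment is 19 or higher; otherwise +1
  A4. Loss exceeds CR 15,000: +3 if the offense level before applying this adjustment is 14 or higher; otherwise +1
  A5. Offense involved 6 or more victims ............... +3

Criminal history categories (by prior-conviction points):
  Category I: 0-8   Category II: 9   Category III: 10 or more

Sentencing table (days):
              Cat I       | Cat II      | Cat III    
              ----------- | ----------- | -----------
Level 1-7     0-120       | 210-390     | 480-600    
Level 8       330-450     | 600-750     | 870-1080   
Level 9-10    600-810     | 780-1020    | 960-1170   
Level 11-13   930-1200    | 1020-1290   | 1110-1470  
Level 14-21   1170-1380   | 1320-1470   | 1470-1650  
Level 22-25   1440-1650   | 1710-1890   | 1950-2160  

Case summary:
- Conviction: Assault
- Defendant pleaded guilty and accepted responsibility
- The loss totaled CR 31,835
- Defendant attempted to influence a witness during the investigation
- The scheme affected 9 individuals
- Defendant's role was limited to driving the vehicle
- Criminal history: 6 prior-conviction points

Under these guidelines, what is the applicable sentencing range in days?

600-810 days

Base offense level for assault: 7.
A1 applies: 7 − 1 = 6.
A2 applies: 6 − 2 = 4.
A3 applies (level before this adjustment is 4 < 19, so +1): 4 + 1 = 5.
A4 applies (level before this adjustment is 5 < 14, so +1): 5 + 1 = 6.
A5 applies: 6 + 3 = 9.
Final offense level: 9.
Criminal history: 6 prior points → Category I (0-8).
Level 9 falls in the 9-10 band.
Grid: Level 9-10 × Category I = 600-810 days.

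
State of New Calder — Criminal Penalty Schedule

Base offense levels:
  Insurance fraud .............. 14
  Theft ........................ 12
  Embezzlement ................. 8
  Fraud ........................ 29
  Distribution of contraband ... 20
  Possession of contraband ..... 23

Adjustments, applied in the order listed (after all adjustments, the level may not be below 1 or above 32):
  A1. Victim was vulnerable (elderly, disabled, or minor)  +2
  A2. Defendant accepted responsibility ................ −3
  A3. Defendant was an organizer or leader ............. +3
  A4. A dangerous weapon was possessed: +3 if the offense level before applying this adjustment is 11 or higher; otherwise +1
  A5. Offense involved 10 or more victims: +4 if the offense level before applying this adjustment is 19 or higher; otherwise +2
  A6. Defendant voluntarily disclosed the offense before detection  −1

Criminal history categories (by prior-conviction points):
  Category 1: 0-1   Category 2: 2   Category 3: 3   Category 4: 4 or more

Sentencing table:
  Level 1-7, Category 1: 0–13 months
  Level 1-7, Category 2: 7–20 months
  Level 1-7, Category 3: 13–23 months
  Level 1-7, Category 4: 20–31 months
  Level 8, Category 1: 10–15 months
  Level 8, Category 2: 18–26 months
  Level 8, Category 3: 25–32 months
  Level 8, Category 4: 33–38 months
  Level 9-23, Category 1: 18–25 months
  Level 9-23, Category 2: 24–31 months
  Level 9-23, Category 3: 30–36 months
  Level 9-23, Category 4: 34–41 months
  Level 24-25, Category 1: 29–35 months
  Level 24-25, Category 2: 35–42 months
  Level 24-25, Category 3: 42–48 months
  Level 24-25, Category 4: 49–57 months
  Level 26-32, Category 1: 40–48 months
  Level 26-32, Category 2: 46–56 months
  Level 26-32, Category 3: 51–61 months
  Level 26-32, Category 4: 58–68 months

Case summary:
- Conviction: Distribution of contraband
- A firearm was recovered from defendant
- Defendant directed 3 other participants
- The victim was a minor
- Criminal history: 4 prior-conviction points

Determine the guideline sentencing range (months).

Base offense level for distribution of contraband: 20.
A1 applies: 20 + 2 = 22.
A3 applies: 22 + 3 = 25.
A4 applies (level before this adjustment is 25 ≥ 11, so +3): 25 + 3 = 28.
Final offense level: 28.
Criminal history: 4 prior points → Category 4 (4+).
Level 28 falls in the 26-32 band.
Grid: Level 26-32 × Category 4 = 58-68 months.

58-68 months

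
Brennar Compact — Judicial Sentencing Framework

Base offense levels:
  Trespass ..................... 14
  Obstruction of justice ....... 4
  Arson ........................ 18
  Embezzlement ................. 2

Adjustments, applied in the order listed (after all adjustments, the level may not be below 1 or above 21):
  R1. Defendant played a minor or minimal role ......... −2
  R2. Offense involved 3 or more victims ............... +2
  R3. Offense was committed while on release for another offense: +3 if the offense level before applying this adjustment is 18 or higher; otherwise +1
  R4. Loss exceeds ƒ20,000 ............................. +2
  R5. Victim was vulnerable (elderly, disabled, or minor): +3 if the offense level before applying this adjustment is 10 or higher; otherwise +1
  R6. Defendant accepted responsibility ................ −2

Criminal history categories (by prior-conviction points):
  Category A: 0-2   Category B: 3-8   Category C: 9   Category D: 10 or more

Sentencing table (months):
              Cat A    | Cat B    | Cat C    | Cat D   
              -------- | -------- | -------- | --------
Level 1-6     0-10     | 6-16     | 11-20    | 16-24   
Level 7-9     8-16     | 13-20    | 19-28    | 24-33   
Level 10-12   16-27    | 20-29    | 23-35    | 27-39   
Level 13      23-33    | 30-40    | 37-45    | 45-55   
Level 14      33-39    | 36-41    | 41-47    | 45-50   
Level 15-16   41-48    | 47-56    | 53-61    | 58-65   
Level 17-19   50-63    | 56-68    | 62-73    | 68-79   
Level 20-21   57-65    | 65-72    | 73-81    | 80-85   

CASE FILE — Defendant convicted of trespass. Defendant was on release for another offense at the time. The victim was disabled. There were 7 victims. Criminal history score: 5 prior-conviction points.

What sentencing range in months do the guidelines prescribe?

Base offense level for trespass: 14.
R2 applies: 14 + 2 = 16.
R3 applies (level before this adjustment is 16 < 18, so +1): 16 + 1 = 17.
R5 applies (level before this adjustment is 17 ≥ 10, so +3): 17 + 3 = 20.
Final offense level: 20.
Criminal history: 5 prior points → Category B (3-8).
Level 20 falls in the 20-21 band.
Grid: Level 20-21 × Category B = 65-72 months.

65-72 months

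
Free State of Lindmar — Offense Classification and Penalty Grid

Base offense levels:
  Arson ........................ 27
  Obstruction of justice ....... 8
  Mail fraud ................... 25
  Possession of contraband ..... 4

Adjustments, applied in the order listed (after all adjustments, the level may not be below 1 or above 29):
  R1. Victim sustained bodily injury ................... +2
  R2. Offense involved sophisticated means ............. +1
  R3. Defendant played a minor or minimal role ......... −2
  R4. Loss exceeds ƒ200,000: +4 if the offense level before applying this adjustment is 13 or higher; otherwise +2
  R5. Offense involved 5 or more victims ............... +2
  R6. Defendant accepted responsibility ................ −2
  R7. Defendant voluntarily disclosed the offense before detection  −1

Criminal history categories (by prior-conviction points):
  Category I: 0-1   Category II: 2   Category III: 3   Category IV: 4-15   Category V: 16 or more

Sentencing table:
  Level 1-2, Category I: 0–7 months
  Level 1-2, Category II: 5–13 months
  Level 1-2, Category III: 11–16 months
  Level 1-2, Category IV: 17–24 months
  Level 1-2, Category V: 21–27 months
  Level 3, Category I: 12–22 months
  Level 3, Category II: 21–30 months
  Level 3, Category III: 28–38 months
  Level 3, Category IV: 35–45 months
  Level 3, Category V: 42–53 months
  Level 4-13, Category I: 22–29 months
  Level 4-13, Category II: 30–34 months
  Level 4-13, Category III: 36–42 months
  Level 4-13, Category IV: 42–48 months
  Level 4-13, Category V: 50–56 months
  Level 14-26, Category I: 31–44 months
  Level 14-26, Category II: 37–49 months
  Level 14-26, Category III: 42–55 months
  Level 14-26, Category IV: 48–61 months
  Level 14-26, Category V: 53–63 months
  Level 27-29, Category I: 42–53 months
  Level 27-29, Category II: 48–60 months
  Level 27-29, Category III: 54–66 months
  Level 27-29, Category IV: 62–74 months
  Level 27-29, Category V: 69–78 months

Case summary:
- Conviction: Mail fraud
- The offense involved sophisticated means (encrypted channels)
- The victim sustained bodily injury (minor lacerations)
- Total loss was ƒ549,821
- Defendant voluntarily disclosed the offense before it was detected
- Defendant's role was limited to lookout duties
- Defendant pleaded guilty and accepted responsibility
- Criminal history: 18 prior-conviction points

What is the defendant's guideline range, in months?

Base offense level for mail fraud: 25.
R1 applies: 25 + 2 = 27.
R2 applies: 27 + 1 = 28.
R3 applies: 28 − 2 = 26.
R4 applies (level before this adjustment is 26 ≥ 13, so +4): 26 + 4 = 30.
R5 does not apply.
R6 applies: 30 − 2 = 28.
R7 applies: 28 − 1 = 27.
Final offense level: 27.
Criminal history: 18 prior points → Category V (16+).
Level 27 falls in the 27-29 band.
Grid: Level 27-29 × Category V = 69-78 months.

69-78 months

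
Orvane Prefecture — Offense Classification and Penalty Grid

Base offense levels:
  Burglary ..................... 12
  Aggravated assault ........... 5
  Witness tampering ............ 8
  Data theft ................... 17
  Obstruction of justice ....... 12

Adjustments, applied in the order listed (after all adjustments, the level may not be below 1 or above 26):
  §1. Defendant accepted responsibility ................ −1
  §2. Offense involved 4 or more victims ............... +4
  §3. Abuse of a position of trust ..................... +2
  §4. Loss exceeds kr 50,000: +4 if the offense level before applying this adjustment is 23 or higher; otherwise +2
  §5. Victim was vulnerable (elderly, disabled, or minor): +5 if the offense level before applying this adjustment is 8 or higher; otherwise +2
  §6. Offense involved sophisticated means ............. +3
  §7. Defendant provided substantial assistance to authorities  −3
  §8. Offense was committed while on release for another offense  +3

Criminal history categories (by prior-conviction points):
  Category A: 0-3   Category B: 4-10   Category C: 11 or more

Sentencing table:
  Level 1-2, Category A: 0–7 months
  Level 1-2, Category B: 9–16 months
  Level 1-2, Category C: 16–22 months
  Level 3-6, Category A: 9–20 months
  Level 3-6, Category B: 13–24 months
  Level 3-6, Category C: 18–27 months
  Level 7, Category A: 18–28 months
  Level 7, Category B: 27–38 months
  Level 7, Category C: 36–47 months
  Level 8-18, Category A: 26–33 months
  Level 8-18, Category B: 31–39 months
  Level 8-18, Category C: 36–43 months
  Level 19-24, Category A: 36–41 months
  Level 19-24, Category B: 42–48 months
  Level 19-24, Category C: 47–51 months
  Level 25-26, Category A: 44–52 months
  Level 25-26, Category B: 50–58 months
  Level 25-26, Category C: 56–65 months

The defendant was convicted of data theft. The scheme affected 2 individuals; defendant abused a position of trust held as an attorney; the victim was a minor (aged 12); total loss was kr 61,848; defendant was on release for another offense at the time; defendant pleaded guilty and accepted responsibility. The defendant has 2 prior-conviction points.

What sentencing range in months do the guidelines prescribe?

Base offense level for data theft: 17.
§1 applies: 17 − 1 = 16.
§3 applies: 16 + 2 = 18.
§4 applies (level before this adjustment is 18 < 23, so +2): 18 + 2 = 20.
§5 applies (level before this adjustment is 20 ≥ 8, so +5): 20 + 5 = 25.
§6 does not apply.
§8 applies: 25 + 3 = 28.
Level 28 exceeds the maximum of 26; capped at 26.
Final offense level: 26.
Criminal history: 2 prior points → Category A (0-3).
Level 26 falls in the 25-26 band.
Grid: Level 25-26 × Category A = 44-52 months.

44-52 months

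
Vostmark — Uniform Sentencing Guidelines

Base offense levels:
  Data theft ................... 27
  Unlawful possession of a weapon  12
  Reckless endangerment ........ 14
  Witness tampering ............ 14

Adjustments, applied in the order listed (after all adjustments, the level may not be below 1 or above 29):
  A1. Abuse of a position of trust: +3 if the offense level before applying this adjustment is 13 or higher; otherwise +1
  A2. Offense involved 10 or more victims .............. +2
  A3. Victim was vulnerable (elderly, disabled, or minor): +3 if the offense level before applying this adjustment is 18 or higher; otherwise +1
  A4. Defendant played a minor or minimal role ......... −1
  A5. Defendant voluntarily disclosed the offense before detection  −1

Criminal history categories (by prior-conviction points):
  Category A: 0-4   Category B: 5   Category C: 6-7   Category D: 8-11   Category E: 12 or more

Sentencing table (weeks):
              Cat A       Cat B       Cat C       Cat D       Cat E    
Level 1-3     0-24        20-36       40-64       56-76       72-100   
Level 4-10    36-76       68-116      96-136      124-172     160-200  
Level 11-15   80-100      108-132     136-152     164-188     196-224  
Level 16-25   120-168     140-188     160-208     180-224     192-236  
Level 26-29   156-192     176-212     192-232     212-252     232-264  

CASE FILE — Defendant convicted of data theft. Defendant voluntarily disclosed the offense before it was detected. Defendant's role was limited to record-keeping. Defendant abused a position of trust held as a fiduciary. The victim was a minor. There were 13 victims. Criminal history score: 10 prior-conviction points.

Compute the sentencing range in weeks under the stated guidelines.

Base offense level for data theft: 27.
A1 applies (level before this adjustment is 27 ≥ 13, so +3): 27 + 3 = 30.
A2 applies: 30 + 2 = 32.
A3 applies (level before this adjustment is 32 ≥ 18, so +3): 32 + 3 = 35.
A4 applies: 35 − 1 = 34.
A5 applies: 34 − 1 = 33.
Level 33 exceeds the maximum of 29; capped at 29.
Final offense level: 29.
Criminal history: 10 prior points → Category D (8-11).
Level 29 falls in the 26-29 band.
Grid: Level 26-29 × Category D = 212-252 weeks.

212-252 weeks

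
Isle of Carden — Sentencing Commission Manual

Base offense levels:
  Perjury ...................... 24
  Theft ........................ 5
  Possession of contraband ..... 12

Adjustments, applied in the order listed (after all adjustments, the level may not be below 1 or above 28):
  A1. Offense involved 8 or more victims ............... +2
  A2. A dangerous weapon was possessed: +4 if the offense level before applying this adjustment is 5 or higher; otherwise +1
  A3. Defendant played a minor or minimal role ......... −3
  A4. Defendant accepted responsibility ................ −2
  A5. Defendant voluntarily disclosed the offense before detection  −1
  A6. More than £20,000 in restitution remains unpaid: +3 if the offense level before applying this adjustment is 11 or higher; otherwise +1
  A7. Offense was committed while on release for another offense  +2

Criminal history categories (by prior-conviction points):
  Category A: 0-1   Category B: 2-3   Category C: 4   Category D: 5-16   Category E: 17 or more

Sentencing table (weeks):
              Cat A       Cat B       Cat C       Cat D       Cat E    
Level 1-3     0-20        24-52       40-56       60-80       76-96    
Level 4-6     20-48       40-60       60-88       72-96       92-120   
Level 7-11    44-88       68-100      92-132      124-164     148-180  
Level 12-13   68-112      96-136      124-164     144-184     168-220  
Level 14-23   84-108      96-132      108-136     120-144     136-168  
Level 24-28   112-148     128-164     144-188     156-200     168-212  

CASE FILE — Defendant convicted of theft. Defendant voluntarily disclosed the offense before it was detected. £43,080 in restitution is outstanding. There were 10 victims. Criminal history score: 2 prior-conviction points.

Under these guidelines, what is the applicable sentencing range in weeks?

Base offense level for theft: 5.
A1 applies: 5 + 2 = 7.
A4 does not apply.
A5 applies: 7 − 1 = 6.
A6 applies (level before this adjustment is 6 < 11, so +1): 6 + 1 = 7.
Final offense level: 7.
Criminal history: 2 prior points → Category B (2-3).
Level 7 falls in the 7-11 band.
Grid: Level 7-11 × Category B = 68-100 weeks.

68-100 weeks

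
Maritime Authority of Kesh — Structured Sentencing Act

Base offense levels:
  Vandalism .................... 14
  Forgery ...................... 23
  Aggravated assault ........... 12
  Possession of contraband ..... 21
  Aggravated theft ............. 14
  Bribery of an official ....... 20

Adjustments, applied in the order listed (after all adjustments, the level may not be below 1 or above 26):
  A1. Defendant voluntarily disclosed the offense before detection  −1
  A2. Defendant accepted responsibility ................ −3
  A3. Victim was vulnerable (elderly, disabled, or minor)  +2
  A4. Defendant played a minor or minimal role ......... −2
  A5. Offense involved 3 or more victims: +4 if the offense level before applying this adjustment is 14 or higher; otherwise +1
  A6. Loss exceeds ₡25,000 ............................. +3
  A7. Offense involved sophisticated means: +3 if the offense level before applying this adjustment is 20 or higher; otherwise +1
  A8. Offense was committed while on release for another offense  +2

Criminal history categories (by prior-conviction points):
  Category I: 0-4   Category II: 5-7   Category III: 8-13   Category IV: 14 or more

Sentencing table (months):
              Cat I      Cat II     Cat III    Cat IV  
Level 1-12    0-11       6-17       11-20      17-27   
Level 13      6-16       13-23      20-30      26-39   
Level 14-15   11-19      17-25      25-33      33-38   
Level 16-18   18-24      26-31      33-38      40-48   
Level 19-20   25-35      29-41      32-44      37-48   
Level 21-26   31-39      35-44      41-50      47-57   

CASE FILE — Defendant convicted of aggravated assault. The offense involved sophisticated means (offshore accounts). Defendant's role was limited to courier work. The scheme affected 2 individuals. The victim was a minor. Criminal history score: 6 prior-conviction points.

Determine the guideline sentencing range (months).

Base offense level for aggravated assault: 12.
A1 does not apply.
A2 does not apply.
A3 applies: 12 + 2 = 14.
A4 applies: 14 − 2 = 12.
A7 applies (level before this adjustment is 12 < 20, so +1): 12 + 1 = 13.
Final offense level: 13.
Criminal history: 6 prior points → Category II (5-7).
Level 13 falls in the 13 band.
Grid: Level 13 × Category II = 13-23 months.

13-23 months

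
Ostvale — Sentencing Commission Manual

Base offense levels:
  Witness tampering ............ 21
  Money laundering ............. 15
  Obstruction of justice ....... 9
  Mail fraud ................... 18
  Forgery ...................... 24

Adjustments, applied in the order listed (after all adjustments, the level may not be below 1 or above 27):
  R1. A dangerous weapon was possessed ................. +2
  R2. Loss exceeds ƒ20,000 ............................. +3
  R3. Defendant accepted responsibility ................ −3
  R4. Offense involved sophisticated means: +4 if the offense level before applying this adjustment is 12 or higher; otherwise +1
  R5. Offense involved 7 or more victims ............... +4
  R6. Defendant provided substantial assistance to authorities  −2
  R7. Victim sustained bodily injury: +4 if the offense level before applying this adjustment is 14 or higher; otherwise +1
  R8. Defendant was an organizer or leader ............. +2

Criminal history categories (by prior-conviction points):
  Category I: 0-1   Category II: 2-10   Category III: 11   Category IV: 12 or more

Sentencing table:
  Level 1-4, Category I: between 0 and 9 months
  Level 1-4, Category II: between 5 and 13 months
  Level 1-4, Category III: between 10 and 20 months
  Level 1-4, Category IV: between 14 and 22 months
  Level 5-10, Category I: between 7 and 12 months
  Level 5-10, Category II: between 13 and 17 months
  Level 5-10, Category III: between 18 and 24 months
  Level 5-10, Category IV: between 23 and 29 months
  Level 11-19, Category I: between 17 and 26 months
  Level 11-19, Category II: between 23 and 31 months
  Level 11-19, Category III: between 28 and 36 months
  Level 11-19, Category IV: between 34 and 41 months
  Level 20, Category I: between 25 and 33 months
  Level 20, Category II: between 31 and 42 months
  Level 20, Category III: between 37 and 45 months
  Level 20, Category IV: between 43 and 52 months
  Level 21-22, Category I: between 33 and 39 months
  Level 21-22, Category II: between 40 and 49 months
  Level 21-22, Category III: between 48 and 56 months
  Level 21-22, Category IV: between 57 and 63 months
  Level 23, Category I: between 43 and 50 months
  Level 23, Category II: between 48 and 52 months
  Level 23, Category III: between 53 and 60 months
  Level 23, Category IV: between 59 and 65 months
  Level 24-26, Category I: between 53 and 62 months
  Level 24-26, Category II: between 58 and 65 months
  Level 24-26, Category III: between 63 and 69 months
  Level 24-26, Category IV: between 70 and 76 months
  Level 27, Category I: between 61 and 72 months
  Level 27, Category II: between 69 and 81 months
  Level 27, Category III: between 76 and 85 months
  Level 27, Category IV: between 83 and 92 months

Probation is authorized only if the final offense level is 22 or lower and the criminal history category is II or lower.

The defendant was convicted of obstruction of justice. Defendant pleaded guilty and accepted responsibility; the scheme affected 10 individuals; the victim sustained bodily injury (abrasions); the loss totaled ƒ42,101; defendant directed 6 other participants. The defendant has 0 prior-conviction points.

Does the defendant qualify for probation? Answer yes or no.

Base offense level for obstruction of justice: 9.
R1 does not apply.
R2 applies: 9 + 3 = 12.
R3 applies: 12 − 3 = 9.
R4 does not apply.
R5 applies: 9 + 4 = 13.
R6 does not apply.
R7 applies (level before this adjustment is 13 < 14, so +1): 13 + 1 = 14.
R8 applies: 14 + 2 = 16.
Final offense level: 16.
Criminal history: 0 prior points → Category I (0-1).
Level 16 falls in the 11-19 band.
Grid: Level 11-19 × Category I = 17-26 months.
Probation check: level 16 ≤ 22 and category I ≤ II → eligible.

Yes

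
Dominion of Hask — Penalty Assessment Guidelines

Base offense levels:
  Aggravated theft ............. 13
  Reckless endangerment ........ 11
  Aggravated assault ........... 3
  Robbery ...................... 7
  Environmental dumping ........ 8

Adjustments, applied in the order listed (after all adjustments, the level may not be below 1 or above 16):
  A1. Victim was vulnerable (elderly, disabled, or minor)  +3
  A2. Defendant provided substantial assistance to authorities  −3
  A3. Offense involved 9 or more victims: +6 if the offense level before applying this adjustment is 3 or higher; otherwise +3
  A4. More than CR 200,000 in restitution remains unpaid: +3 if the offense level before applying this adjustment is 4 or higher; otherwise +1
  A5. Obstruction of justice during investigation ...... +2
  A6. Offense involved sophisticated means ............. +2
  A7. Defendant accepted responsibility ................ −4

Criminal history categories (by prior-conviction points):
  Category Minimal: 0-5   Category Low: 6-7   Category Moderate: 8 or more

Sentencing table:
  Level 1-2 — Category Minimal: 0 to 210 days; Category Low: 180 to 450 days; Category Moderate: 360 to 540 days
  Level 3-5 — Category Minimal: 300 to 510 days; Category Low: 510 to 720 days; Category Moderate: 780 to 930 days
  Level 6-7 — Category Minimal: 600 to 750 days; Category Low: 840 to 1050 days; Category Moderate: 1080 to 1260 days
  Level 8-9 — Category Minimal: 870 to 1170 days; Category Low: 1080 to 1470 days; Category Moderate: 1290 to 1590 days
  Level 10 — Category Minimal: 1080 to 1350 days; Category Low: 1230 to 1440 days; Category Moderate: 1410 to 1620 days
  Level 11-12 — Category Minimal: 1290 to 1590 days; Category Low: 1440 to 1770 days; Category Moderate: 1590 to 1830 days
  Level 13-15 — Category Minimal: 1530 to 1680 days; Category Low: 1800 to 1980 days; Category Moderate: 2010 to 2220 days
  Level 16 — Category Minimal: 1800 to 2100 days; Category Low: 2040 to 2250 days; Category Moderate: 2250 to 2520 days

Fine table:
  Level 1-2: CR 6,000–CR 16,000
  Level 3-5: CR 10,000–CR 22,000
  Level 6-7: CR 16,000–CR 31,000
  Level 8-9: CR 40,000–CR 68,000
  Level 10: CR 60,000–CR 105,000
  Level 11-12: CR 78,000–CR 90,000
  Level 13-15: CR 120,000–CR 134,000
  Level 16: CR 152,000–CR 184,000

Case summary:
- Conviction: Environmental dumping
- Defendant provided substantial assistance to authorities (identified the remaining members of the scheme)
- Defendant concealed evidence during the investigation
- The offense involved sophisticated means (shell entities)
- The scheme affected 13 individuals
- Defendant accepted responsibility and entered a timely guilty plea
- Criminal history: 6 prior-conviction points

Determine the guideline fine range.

CR 78,000–CR 90,000

Base offense level for environmental dumping: 8.
A2 applies: 8 − 3 = 5.
A3 applies (level before this adjustment is 5 ≥ 3, so +6): 5 + 6 = 11.
A5 applies: 11 + 2 = 13.
A6 applies: 13 + 2 = 15.
A7 applies: 15 − 4 = 11.
Final offense level: 11.
Level 11 falls in the 11-12 band.
Fine table: Level 11-12 → CR 78,000–CR 90,000.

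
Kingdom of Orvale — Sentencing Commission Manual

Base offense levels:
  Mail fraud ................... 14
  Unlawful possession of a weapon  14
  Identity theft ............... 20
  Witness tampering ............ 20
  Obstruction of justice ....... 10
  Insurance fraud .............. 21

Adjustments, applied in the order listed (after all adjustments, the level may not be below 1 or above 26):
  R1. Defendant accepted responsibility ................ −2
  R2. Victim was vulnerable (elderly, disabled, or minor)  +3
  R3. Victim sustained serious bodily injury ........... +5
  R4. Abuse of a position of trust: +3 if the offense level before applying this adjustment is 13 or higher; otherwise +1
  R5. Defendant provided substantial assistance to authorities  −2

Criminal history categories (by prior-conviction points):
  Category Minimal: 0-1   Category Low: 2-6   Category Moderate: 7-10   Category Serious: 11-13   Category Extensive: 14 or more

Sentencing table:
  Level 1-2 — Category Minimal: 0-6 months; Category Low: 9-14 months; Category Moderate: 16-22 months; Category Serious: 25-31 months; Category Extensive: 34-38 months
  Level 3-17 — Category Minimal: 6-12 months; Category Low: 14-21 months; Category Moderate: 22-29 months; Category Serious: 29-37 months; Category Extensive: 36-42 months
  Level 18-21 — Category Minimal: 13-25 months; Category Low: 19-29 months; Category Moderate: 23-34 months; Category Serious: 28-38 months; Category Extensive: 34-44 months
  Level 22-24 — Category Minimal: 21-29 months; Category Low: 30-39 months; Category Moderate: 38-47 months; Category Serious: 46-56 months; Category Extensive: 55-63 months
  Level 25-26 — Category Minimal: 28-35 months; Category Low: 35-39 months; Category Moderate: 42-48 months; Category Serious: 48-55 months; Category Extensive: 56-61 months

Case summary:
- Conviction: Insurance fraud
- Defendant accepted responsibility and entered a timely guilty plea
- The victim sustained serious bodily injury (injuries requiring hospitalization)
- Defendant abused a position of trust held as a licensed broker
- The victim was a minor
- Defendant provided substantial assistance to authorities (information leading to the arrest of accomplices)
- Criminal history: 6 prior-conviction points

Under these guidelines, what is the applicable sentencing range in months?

35-39 months

Base offense level for insurance fraud: 21.
R1 applies: 21 − 2 = 19.
R2 applies: 19 + 3 = 22.
R3 applies: 22 + 5 = 27.
R4 applies (level before this adjustment is 27 ≥ 13, so +3): 27 + 3 = 30.
R5 applies: 30 − 2 = 28.
Level 28 exceeds the maximum of 26; capped at 26.
Final offense level: 26.
Criminal history: 6 prior points → Category Low (2-6).
Level 26 falls in the 25-26 band.
Grid: Level 25-26 × Category Low = 35-39 months.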